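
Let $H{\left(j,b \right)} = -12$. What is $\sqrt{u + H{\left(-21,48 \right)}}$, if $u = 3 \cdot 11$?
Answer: $\sqrt{21} \approx 4.5826$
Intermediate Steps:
$u = 33$
$\sqrt{u + H{\left(-21,48 \right)}} = \sqrt{33 - 12} = \sqrt{21}$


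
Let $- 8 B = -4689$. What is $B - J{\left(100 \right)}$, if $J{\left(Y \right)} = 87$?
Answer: $\frac{3993}{8} \approx 499.13$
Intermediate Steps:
$B = \frac{4689}{8}$ ($B = \left(- \frac{1}{8}\right) \left(-4689\right) = \frac{4689}{8} \approx 586.13$)
$B - J{\left(100 \right)} = \frac{4689}{8} - 87 = \frac{3993}{8}$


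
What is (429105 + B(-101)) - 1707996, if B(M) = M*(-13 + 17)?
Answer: -1279295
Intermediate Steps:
B(M) = 4*M (B(M) = M*4 = 4*M)
(429105 + B(-101)) - 1707996 = (429105 + 4*(-101)) - 1707996 = (429105 - 404) - 1707996 = 428701 - 1707996 = -1279295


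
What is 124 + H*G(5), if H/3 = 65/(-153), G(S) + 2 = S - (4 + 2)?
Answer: 2173/17 ≈ 127.82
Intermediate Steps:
G(S) = -8 + S (G(S) = -2 + (S - (4 + 2)) = -2 + (S - 1*6) = -2 + (S - 6) = -2 + (-6 + S) = -8 + S)
H = -65/51 (H = 3*(65/(-153)) = 3*(65*(-1/153)) = 3*(-65/153) = -65/51 ≈ -1.2745)
124 + H*G(5) = 124 - 65*(-8 + 5)/51 = 124 - 65/51*(-3) = 124 + 65/17 = 2173/17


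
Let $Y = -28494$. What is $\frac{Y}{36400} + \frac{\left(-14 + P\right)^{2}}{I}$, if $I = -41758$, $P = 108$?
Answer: $- \frac{377870713}{379997800} \approx -0.9944$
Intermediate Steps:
$\frac{Y}{36400} + \frac{\left(-14 + P\right)^{2}}{I} = - \frac{28494}{36400} + \frac{\left(-14 + 108\right)^{2}}{-41758} = \left(-28494\right) \frac{1}{36400} + 94^{2} \left(- \frac{1}{41758}\right) = - \frac{14247}{18200} + 8836 \left(- \frac{1}{41758}\right) = - \frac{14247}{18200} - \frac{4418}{20879} = - \frac{377870713}{379997800}$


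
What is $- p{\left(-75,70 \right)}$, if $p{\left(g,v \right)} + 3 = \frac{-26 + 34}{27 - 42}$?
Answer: $\frac{53}{15} \approx 3.5333$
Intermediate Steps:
$p{\left(g,v \right)} = - \frac{53}{15}$ ($p{\left(g,v \right)} = -3 + \frac{-26 + 34}{27 - 42} = -3 + \frac{8}{-15} = -3 + 8 \left(- \frac{1}{15}\right) = -3 - \frac{8}{15} = - \frac{53}{15}$)
$- p{\left(-75,70 \right)} = \left(-1\right) \left(- \frac{53}{15}\right) = \frac{53}{15}$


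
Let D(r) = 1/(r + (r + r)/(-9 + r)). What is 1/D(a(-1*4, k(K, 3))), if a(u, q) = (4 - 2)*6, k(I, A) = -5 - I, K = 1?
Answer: 20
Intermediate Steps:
a(u, q) = 12 (a(u, q) = 2*6 = 12)
D(r) = 1/(r + 2*r/(-9 + r)) (D(r) = 1/(r + (2*r)/(-9 + r)) = 1/(r + 2*r/(-9 + r)))
1/D(a(-1*4, k(K, 3))) = 1/((-9 + 12)/(12*(-7 + 12))) = 1/((1/12)*3/5) = 1/((1/12)*(1/5)*3) = 1/(1/20) = 20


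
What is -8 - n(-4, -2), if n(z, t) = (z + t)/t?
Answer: -11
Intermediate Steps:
n(z, t) = (t + z)/t
-8 - n(-4, -2) = -8 - (-2 - 4)/(-2) = -8 - (-1)*(-6)/2 = -8 - 1*3 = -8 - 3 = -11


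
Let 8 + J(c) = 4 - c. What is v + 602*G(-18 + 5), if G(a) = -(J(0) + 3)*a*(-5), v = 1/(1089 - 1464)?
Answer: 14673749/375 ≈ 39130.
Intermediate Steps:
J(c) = -4 - c (J(c) = -8 + (4 - c) = -4 - c)
v = -1/375 (v = 1/(-375) = -1/375 ≈ -0.0026667)
G(a) = -5*a (G(a) = -((-4 - 1*0) + 3)*a*(-5) = -((-4 + 0) + 3)*a*(-5) = -(-4 + 3)*a*(-5) = -(-1)*a*(-5) = a*(-5) = -5*a)
v + 602*G(-18 + 5) = -1/375 + 602*(-5*(-18 + 5)) = -1/375 + 602*(-5*(-13)) = -1/375 + 602*65 = -1/375 + 39130 = 14673749/375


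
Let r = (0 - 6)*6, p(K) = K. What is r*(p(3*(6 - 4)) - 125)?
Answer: 4284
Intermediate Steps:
r = -36 (r = -6*6 = -36)
r*(p(3*(6 - 4)) - 125) = -36*(3*(6 - 4) - 125) = -36*(3*2 - 125) = -36*(6 - 125) = -36*(-119) = 4284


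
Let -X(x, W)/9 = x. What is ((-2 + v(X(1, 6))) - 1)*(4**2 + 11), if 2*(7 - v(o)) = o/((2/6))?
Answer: 945/2 ≈ 472.50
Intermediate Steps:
X(x, W) = -9*x
v(o) = 7 - 3*o/2 (v(o) = 7 - o/(2*(2/6)) = 7 - o/(2*(2*(1/6))) = 7 - o/(2*1/3) = 7 - o*3/2 = 7 - 3*o/2)
((-2 + v(X(1, 6))) - 1)*(4**2 + 11) = ((-2 + (7 - (-27)/2)) - 1)*(4**2 + 11) = ((-2 + (7 - 3/2*(-9))) - 1)*(16 + 11) = ((-2 + (7 + 27/2)) - 1)*27 = ((-2 + 41/2) - 1)*27 = (37/2 - 1)*27 = (35/2)*27 = 945/2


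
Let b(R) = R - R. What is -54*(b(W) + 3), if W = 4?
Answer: -162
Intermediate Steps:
b(R) = 0
-54*(b(W) + 3) = -54*(0 + 3) = -54*3 = -162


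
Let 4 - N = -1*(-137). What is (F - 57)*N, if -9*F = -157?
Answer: 47348/9 ≈ 5260.9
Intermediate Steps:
F = 157/9 (F = -⅑*(-157) = 157/9 ≈ 17.444)
N = -133 (N = 4 - (-1)*(-137) = 4 - 1*137 = 4 - 137 = -133)
(F - 57)*N = (157/9 - 57)*(-133) = -356/9*(-133) = 47348/9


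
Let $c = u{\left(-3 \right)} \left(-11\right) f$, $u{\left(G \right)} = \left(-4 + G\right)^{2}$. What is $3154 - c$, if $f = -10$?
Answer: $-2236$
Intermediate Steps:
$c = 5390$ ($c = \left(-4 - 3\right)^{2} \left(-11\right) \left(-10\right) = \left(-7\right)^{2} \left(-11\right) \left(-10\right) = 49 \left(-11\right) \left(-10\right) = \left(-539\right) \left(-10\right) = 5390$)
$3154 - c = 3154 - 5390 = -2236$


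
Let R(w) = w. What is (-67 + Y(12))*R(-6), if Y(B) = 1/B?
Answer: 803/2 ≈ 401.50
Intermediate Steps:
(-67 + Y(12))*R(-6) = (-67 + 1/12)*(-6) = -803/12*(-6) = 803/2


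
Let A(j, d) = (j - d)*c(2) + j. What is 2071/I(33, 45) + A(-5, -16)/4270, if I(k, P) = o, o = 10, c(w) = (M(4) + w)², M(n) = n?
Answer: 442354/2135 ≈ 207.19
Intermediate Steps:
c(w) = (4 + w)²
I(k, P) = 10
A(j, d) = -36*d + 37*j (A(j, d) = (j - d)*(4 + 2)² + j = (j - d)*6² + j = (j - d)*36 + j = (-36*d + 36*j) + j = -36*d + 37*j)
2071/I(33, 45) + A(-5, -16)/4270 = 2071/10 + (-36*(-16) + 37*(-5))/4270 = 2071*(⅒) + (576 - 185)*(1/4270) = 2071/10 + 391*(1/4270) = 2071/10 + 391/4270 = 442354/2135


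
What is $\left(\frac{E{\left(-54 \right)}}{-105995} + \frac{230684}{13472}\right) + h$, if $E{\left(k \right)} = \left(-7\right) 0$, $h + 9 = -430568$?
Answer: $- \frac{1450125665}{3368} \approx -4.3056 \cdot 10^{5}$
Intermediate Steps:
$h = -430577$ ($h = -9 - 430568 = -430577$)
$E{\left(k \right)} = 0$
$\left(\frac{E{\left(-54 \right)}}{-105995} + \frac{230684}{13472}\right) + h = \left(\frac{0}{-105995} + \frac{230684}{13472}\right) - 430577 = \left(0 \left(- \frac{1}{105995}\right) + 230684 \cdot \frac{1}{13472}\right) - 430577 = \left(0 + \frac{57671}{3368}\right) - 430577 = \frac{57671}{3368} - 430577 = - \frac{1450125665}{3368}$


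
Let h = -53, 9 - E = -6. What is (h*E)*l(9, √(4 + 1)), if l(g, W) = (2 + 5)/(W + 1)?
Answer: 5565/4 - 5565*√5/4 ≈ -1719.7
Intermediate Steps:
E = 15 (E = 9 - 1*(-6) = 9 + 6 = 15)
l(g, W) = 7/(1 + W)
(h*E)*l(9, √(4 + 1)) = (-53*15)*(7/(1 + √(4 + 1))) = -5565/(1 + √5)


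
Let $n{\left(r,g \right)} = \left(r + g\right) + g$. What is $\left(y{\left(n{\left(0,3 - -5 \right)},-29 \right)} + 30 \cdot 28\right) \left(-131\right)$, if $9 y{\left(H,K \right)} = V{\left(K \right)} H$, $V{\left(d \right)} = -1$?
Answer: $- \frac{988264}{9} \approx -1.0981 \cdot 10^{5}$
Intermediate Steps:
$n{\left(r,g \right)} = r + 2 g$ ($n{\left(r,g \right)} = \left(g + r\right) + g = r + 2 g$)
$y{\left(H,K \right)} = - \frac{H}{9}$ ($y{\left(H,K \right)} = \frac{\left(-1\right) H}{9} = - \frac{H}{9}$)
$\left(y{\left(n{\left(0,3 - -5 \right)},-29 \right)} + 30 \cdot 28\right) \left(-131\right) = \left(- \frac{0 + 2 \left(3 - -5\right)}{9} + 30 \cdot 28\right) \left(-131\right) = \left(- \frac{0 + 2 \left(3 + 5\right)}{9} + 840\right) \left(-131\right) = \left(- \frac{0 + 2 \cdot 8}{9} + 840\right) \left(-131\right) = \left(- \frac{0 + 16}{9} + 840\right) \left(-131\right) = \left(\left(- \frac{1}{9}\right) 16 + 840\right) \left(-131\right) = \left(- \frac{16}{9} + 840\right) \left(-131\right) = \frac{7544}{9} \left(-131\right) = - \frac{988264}{9}$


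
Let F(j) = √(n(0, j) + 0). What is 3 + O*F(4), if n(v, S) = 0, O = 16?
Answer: 3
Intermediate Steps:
F(j) = 0 (F(j) = √(0 + 0) = √0 = 0)
3 + O*F(4) = 3 + 16*0 = 3 + 0 = 3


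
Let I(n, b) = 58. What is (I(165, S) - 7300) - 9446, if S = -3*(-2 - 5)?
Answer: -16688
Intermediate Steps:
S = 21 (S = -3*(-7) = 21)
(I(165, S) - 7300) - 9446 = (58 - 7300) - 9446 = -7242 - 9446 = -16688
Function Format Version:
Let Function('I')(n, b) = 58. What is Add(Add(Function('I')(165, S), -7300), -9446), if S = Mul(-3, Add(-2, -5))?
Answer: -16688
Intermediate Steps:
S = 21 (S = Mul(-3, -7) = 21)
Add(Add(Function('I')(165, S), -7300), -9446) = Add(Add(58, -7300), -9446) = Add(-7242, -9446) = -16688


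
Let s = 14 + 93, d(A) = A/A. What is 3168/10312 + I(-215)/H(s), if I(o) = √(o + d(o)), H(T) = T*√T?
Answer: 396/1289 + I*√2/107 ≈ 0.30721 + 0.013217*I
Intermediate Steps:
d(A) = 1
s = 107
H(T) = T^(3/2)
I(o) = √(1 + o) (I(o) = √(o + 1) = √(1 + o))
3168/10312 + I(-215)/H(s) = 3168/10312 + √(1 - 215)/(107^(3/2)) = 3168*(1/10312) + √(-214)/((107*√107)) = 396/1289 + (I*√214)*(√107/11449) = 396/1289 + I*√2/107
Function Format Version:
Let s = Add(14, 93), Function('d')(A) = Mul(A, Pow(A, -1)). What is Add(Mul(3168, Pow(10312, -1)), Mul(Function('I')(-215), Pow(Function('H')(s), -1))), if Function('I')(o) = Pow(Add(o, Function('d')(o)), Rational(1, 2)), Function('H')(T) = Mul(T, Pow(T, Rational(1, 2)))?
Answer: Add(Rational(396, 1289), Mul(Rational(1, 107), I, Pow(2, Rational(1, 2)))) ≈ Add(0.30721, Mul(0.013217, I))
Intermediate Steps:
Function('d')(A) = 1
s = 107
Function('H')(T) = Pow(T, Rational(3, 2))
Function('I')(o) = Pow(Add(1, o), Rational(1, 2)) (Function('I')(o) = Pow(Add(o, 1), Rational(1, 2)) = Pow(Add(1, o), Rational(1, 2)))
Add(Mul(3168, Pow(10312, -1)), Mul(Function('I')(-215), Pow(Function('H')(s), -1))) = Add(Mul(3168, Pow(10312, -1)), Mul(Pow(Add(1, -215), Rational(1, 2)), Pow(Pow(107, Rational(3, 2)), -1))) = Add(Mul(3168, Rational(1, 10312)), Mul(Pow(-214, Rational(1, 2)), Pow(Mul(107, Pow(107, Rational(1, 2))), -1))) = Add(Rational(396, 1289), Mul(Mul(I, Pow(214, Rational(1, 2))), Mul(Rational(1, 11449), Pow(107, Rational(1, 2))))) = Add(Rational(396, 1289), Mul(Rational(1, 107), I, Pow(2, Rational(1, 2))))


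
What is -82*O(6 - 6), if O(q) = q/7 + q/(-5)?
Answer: 0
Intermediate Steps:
O(q) = -2*q/35 (O(q) = q*(1/7) + q*(-1/5) = q/7 - q/5 = -2*q/35)
-82*O(6 - 6) = -(-164)*(6 - 6)/35 = -(-164)*0/35 = -82*0 = 0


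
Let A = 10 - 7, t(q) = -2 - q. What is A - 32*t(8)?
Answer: 323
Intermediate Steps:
A = 3
A - 32*t(8) = 3 - 32*(-2 - 1*8) = 3 - 32*(-2 - 8) = 3 - 32*(-10) = 3 + 320 = 323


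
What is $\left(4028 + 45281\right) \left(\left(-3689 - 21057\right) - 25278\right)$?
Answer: $-2466633416$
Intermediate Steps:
$\left(4028 + 45281\right) \left(\left(-3689 - 21057\right) - 25278\right) = 49309 \left(\left(-3689 - 21057\right) - 25278\right) = 49309 \left(-24746 - 25278\right) = 49309 \left(-50024\right) = -2466633416$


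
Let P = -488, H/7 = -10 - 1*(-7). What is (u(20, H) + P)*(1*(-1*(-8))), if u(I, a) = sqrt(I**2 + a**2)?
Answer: -3672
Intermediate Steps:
H = -21 (H = 7*(-10 - 1*(-7)) = 7*(-10 + 7) = 7*(-3) = -21)
(u(20, H) + P)*(1*(-1*(-8))) = (sqrt(20**2 + (-21)**2) - 488)*(1*(-1*(-8))) = (sqrt(400 + 441) - 488)*(1*8) = (sqrt(841) - 488)*8 = (29 - 488)*8 = -459*8 = -3672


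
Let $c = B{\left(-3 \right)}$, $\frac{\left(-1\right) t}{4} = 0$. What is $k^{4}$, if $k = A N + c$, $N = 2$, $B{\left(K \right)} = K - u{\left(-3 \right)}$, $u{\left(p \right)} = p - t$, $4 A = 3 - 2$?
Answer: $\frac{1}{16} \approx 0.0625$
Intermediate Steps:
$t = 0$ ($t = \left(-4\right) 0 = 0$)
$A = \frac{1}{4}$ ($A = \frac{3 - 2}{4} = \frac{1}{4} \cdot 1 = \frac{1}{4} \approx 0.25$)
$u{\left(p \right)} = p$ ($u{\left(p \right)} = p - 0 = p + 0 = p$)
$B{\left(K \right)} = 3 + K$ ($B{\left(K \right)} = K - -3 = K + 3 = 3 + K$)
$c = 0$ ($c = 3 - 3 = 0$)
$k = \frac{1}{2}$ ($k = \frac{1}{4} \cdot 2 + 0 = \frac{1}{2} + 0 = \frac{1}{2} \approx 0.5$)
$k^{4} = \left(\frac{1}{2}\right)^{4} = \frac{1}{16}$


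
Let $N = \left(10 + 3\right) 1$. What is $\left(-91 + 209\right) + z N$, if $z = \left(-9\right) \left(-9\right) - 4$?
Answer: $1119$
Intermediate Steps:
$N = 13$ ($N = 13 \cdot 1 = 13$)
$z = 77$ ($z = 81 + \left(0 - 4\right) = 81 - 4 = 77$)
$\left(-91 + 209\right) + z N = \left(-91 + 209\right) + 77 \cdot 13 = 118 + 1001 = 1119$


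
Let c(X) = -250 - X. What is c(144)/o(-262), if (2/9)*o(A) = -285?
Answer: 788/2565 ≈ 0.30721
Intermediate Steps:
o(A) = -2565/2 (o(A) = (9/2)*(-285) = -2565/2)
c(144)/o(-262) = (-250 - 1*144)/(-2565/2) = (-250 - 144)*(-2/2565) = -394*(-2/2565) = 788/2565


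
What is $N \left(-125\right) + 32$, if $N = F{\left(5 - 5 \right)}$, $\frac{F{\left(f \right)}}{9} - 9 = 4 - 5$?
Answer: $-8968$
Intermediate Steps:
$F{\left(f \right)} = 72$ ($F{\left(f \right)} = 81 + 9 \left(4 - 5\right) = 81 + 9 \left(-1\right) = 81 - 9 = 72$)
$N = 72$
$N \left(-125\right) + 32 = 72 \left(-125\right) + 32 = -9000 + 32 = -8968$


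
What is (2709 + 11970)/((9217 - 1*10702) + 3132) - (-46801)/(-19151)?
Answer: 22670698/3504633 ≈ 6.4688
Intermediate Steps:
(2709 + 11970)/((9217 - 1*10702) + 3132) - (-46801)/(-19151) = 14679/((9217 - 10702) + 3132) - (-46801)*(-1)/19151 = 14679/(-1485 + 3132) - 1*46801/19151 = 14679/1647 - 46801/19151 = 14679*(1/1647) - 46801/19151 = 1631/183 - 46801/19151 = 22670698/3504633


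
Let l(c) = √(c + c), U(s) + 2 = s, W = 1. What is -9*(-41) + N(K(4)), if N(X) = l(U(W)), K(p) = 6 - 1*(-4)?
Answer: 369 + I*√2 ≈ 369.0 + 1.4142*I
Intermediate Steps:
K(p) = 10 (K(p) = 6 + 4 = 10)
U(s) = -2 + s
l(c) = √2*√c (l(c) = √(2*c) = √2*√c)
N(X) = I*√2 (N(X) = √2*√(-2 + 1) = √2*√(-1) = √2*I = I*√2)
-9*(-41) + N(K(4)) = -9*(-41) + I*√2 = 369 + I*√2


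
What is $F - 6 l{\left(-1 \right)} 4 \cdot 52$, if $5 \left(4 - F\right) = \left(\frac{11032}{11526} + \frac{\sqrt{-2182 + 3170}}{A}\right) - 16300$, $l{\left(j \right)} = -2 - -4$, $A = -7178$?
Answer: $\frac{22124404}{28815} + \frac{\sqrt{247}}{17945} \approx 767.81$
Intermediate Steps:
$l{\left(j \right)} = 2$ ($l{\left(j \right)} = -2 + 4 = 2$)
$F = \frac{94046644}{28815} + \frac{\sqrt{247}}{17945}$ ($F = 4 - \frac{\left(\frac{11032}{11526} + \frac{\sqrt{-2182 + 3170}}{-7178}\right) - 16300}{5} = 4 - \frac{\left(11032 \cdot \frac{1}{11526} + \sqrt{988} \left(- \frac{1}{7178}\right)\right) - 16300}{5} = 4 - \frac{\left(\frac{5516}{5763} + 2 \sqrt{247} \left(- \frac{1}{7178}\right)\right) - 16300}{5} = 4 - \frac{\left(\frac{5516}{5763} - \frac{\sqrt{247}}{3589}\right) - 16300}{5} = 4 - \frac{- \frac{93931384}{5763} - \frac{\sqrt{247}}{3589}}{5} = 4 + \left(\frac{93931384}{28815} + \frac{\sqrt{247}}{17945}\right) = \frac{94046644}{28815} + \frac{\sqrt{247}}{17945} \approx 3263.8$)
$F - 6 l{\left(-1 \right)} 4 \cdot 52 = \left(\frac{94046644}{28815} + \frac{\sqrt{247}}{17945}\right) - 6 \cdot 2 \cdot 4 \cdot 52 = \left(\frac{94046644}{28815} + \frac{\sqrt{247}}{17945}\right) - 12 \cdot 4 \cdot 52 = \left(\frac{94046644}{28815} + \frac{\sqrt{247}}{17945}\right) - 48 \cdot 52 = \left(\frac{94046644}{28815} + \frac{\sqrt{247}}{17945}\right) - 2496 = \frac{22124404}{28815} + \frac{\sqrt{247}}{17945}$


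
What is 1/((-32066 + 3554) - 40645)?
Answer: -1/69157 ≈ -1.4460e-5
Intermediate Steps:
1/((-32066 + 3554) - 40645) = 1/(-28512 - 40645) = 1/(-69157) = -1/69157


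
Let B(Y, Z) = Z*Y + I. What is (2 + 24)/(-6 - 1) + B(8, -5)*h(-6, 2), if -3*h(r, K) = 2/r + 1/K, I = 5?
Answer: -223/126 ≈ -1.7698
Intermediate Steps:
B(Y, Z) = 5 + Y*Z (B(Y, Z) = Z*Y + 5 = Y*Z + 5 = 5 + Y*Z)
h(r, K) = -2/(3*r) - 1/(3*K) (h(r, K) = -(2/r + 1/K)/3 = -(1/K + 2/r)/3 = -2/(3*r) - 1/(3*K))
(2 + 24)/(-6 - 1) + B(8, -5)*h(-6, 2) = (2 + 24)/(-6 - 1) + (5 + 8*(-5))*((1/3)*(-1*(-6) - 2*2)/(2*(-6))) = 26/(-7) + (5 - 40)*((1/3)*(1/2)*(-1/6)*(6 - 4)) = 26*(-1/7) - 35*(-1)*2/(3*2*6) = -26/7 - 35*(-1/18) = -26/7 + 35/18 = -223/126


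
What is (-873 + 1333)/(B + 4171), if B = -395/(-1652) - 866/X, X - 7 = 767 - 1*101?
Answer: 511426160/4636136319 ≈ 0.11031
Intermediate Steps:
X = 673 (X = 7 + (767 - 1*101) = 7 + (767 - 101) = 7 + 666 = 673)
B = -1164797/1111796 (B = -395/(-1652) - 866/673 = -395*(-1/1652) - 866*1/673 = 395/1652 - 866/673 = -1164797/1111796 ≈ -1.0477)
(-873 + 1333)/(B + 4171) = (-873 + 1333)/(-1164797/1111796 + 4171) = 460/(4636136319/1111796) = 460*(1111796/4636136319) = 511426160/4636136319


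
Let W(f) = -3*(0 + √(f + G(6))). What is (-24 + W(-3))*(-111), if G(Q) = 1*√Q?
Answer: 2664 + 333*√(-3 + √6) ≈ 2664.0 + 247.07*I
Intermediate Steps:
G(Q) = √Q
W(f) = -3*√(f + √6) (W(f) = -3*(0 + √(f + √6)) = -3*√(f + √6))
(-24 + W(-3))*(-111) = (-24 - 3*√(-3 + √6))*(-111) = 2664 + 333*√(-3 + √6)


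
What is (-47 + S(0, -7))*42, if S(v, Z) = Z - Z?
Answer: -1974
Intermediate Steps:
S(v, Z) = 0
(-47 + S(0, -7))*42 = (-47 + 0)*42 = -47*42 = -1974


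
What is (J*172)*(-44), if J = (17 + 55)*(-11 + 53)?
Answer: -22885632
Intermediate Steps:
J = 3024 (J = 72*42 = 3024)
(J*172)*(-44) = (3024*172)*(-44) = 520128*(-44) = -22885632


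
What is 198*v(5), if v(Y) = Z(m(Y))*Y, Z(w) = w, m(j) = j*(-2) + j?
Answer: -4950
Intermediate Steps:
m(j) = -j (m(j) = -2*j + j = -j)
v(Y) = -Y² (v(Y) = (-Y)*Y = -Y²)
198*v(5) = 198*(-1*5²) = 198*(-1*25) = 198*(-25) = -4950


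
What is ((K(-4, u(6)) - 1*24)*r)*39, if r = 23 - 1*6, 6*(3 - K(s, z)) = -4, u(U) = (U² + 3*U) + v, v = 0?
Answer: -13481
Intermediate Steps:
u(U) = U² + 3*U (u(U) = (U² + 3*U) + 0 = U² + 3*U)
K(s, z) = 11/3 (K(s, z) = 3 - ⅙*(-4) = 3 + ⅔ = 11/3)
r = 17 (r = 23 - 6 = 17)
((K(-4, u(6)) - 1*24)*r)*39 = ((11/3 - 1*24)*17)*39 = ((11/3 - 24)*17)*39 = -61/3*17*39 = -1037/3*39 = -13481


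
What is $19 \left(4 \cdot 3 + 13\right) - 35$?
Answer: $440$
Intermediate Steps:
$19 \left(4 \cdot 3 + 13\right) - 35 = 19 \left(12 + 13\right) - 35 = 19 \cdot 25 - 35 = 475 - 35 = 440$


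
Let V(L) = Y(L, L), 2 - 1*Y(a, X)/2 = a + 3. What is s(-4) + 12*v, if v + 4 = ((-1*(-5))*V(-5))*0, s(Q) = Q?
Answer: -52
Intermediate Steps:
Y(a, X) = -2 - 2*a (Y(a, X) = 4 - 2*(a + 3) = 4 - 2*(3 + a) = 4 + (-6 - 2*a) = -2 - 2*a)
V(L) = -2 - 2*L
v = -4 (v = -4 + ((-1*(-5))*(-2 - 2*(-5)))*0 = -4 + (5*(-2 + 10))*0 = -4 + (5*8)*0 = -4 + 40*0 = -4 + 0 = -4)
s(-4) + 12*v = -4 + 12*(-4) = -4 - 48 = -52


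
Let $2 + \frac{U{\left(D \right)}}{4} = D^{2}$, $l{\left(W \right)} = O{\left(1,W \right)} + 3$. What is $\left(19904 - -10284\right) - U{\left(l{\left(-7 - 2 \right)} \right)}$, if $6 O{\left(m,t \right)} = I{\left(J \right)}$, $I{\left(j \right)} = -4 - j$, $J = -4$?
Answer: $30160$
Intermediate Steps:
$O{\left(m,t \right)} = 0$ ($O{\left(m,t \right)} = \frac{-4 - -4}{6} = \frac{-4 + 4}{6} = \frac{1}{6} \cdot 0 = 0$)
$l{\left(W \right)} = 3$ ($l{\left(W \right)} = 0 + 3 = 3$)
$U{\left(D \right)} = -8 + 4 D^{2}$
$\left(19904 - -10284\right) - U{\left(l{\left(-7 - 2 \right)} \right)} = \left(19904 - -10284\right) - \left(-8 + 4 \cdot 3^{2}\right) = \left(19904 + 10284\right) - \left(-8 + 4 \cdot 9\right) = 30188 - \left(-8 + 36\right) = 30188 - 28 = 30160$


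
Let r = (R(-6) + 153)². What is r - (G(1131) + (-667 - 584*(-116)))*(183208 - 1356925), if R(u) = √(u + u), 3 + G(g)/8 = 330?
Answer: 81799882278 + 612*I*√3 ≈ 8.18e+10 + 1060.0*I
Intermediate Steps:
G(g) = 2616 (G(g) = -24 + 8*330 = -24 + 2640 = 2616)
R(u) = √2*√u (R(u) = √(2*u) = √2*√u)
r = (153 + 2*I*√3)² (r = (√2*√(-6) + 153)² = (√2*(I*√6) + 153)² = (2*I*√3 + 153)² = (153 + 2*I*√3)² ≈ 23397.0 + 1060.0*I)
r - (G(1131) + (-667 - 584*(-116)))*(183208 - 1356925) = (23397 + 612*I*√3) - (2616 + (-667 - 584*(-116)))*(183208 - 1356925) = (23397 + 612*I*√3) - (2616 + (-667 + 67744))*(-1173717) = (23397 + 612*I*√3) - (2616 + 67077)*(-1173717) = (23397 + 612*I*√3) - 69693*(-1173717) = (23397 + 612*I*√3) - 1*(-81799858881) = (23397 + 612*I*√3) + 81799858881 = 81799882278 + 612*I*√3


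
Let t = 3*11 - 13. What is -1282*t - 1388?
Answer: -27028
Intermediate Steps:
t = 20 (t = 33 - 13 = 20)
-1282*t - 1388 = -1282*20 - 1388 = -25640 - 1388 = -27028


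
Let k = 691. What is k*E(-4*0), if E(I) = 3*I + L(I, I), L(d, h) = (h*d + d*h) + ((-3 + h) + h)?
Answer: -2073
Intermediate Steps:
L(d, h) = -3 + 2*h + 2*d*h (L(d, h) = (d*h + d*h) + (-3 + 2*h) = 2*d*h + (-3 + 2*h) = -3 + 2*h + 2*d*h)
E(I) = -3 + 2*I**2 + 5*I (E(I) = 3*I + (-3 + 2*I + 2*I*I) = 3*I + (-3 + 2*I + 2*I**2) = -3 + 2*I**2 + 5*I)
k*E(-4*0) = 691*(-3 + 2*(-4*0)**2 + 5*(-4*0)) = 691*(-3 + 2*0**2 + 5*0) = 691*(-3 + 2*0 + 0) = 691*(-3 + 0 + 0) = 691*(-3) = -2073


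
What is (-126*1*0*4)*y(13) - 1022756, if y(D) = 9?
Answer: -1022756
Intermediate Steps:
(-126*1*0*4)*y(13) - 1022756 = -126*1*0*4*9 - 1022756 = -0*4*9 - 1022756 = -126*0*9 - 1022756 = 0*9 - 1022756 = 0 - 1022756 = -1022756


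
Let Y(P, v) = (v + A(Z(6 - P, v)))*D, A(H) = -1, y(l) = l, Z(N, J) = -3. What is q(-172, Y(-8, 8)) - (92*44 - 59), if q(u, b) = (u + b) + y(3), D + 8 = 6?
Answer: -4172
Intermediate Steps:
D = -2 (D = -8 + 6 = -2)
Y(P, v) = 2 - 2*v (Y(P, v) = (v - 1)*(-2) = (-1 + v)*(-2) = 2 - 2*v)
q(u, b) = 3 + b + u (q(u, b) = (u + b) + 3 = (b + u) + 3 = 3 + b + u)
q(-172, Y(-8, 8)) - (92*44 - 59) = (3 + (2 - 2*8) - 172) - (92*44 - 59) = (3 + (2 - 16) - 172) - (4048 - 59) = (3 - 14 - 172) - 1*3989 = -183 - 3989 = -4172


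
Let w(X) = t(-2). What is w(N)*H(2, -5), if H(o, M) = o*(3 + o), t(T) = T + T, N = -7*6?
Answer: -40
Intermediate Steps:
N = -42
t(T) = 2*T
w(X) = -4 (w(X) = 2*(-2) = -4)
w(N)*H(2, -5) = -8*(3 + 2) = -8*5 = -4*10 = -40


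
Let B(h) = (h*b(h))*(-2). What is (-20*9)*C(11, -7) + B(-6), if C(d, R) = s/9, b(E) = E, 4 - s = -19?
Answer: -532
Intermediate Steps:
s = 23 (s = 4 - 1*(-19) = 4 + 19 = 23)
C(d, R) = 23/9
B(h) = -2*h² (B(h) = (h*h)*(-2) = h²*(-2) = -2*h²)
(-20*9)*C(11, -7) + B(-6) = -20*9*(23/9) - 2*(-6)² = -180*23/9 - 2*36 = -460 - 72 = -532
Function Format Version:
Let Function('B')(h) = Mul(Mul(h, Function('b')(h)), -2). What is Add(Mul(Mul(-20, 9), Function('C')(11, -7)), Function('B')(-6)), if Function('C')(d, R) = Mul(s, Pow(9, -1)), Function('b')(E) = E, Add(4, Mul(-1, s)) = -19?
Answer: -532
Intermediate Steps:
s = 23 (s = Add(4, Mul(-1, -19)) = Add(4, 19) = 23)
Function('C')(d, R) = Rational(23, 9) (Function('C')(d, R) = Mul(23, Pow(9, -1)) = Mul(23, Rational(1, 9)) = Rational(23, 9))
Function('B')(h) = Mul(-2, Pow(h, 2)) (Function('B')(h) = Mul(Mul(h, h), -2) = Mul(Pow(h, 2), -2) = Mul(-2, Pow(h, 2)))
Add(Mul(Mul(-20, 9), Function('C')(11, -7)), Function('B')(-6)) = Add(Mul(Mul(-20, 9), Rational(23, 9)), Mul(-2, Pow(-6, 2))) = Add(Mul(-180, Rational(23, 9)), Mul(-2, 36)) = Add(-460, -72) = -532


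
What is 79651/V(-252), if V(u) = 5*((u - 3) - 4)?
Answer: -79651/1295 ≈ -61.507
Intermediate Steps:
V(u) = -35 + 5*u (V(u) = 5*((-3 + u) - 4) = 5*(-7 + u) = -35 + 5*u)
79651/V(-252) = 79651/(-35 + 5*(-252)) = 79651/(-35 - 1260) = 79651/(-1295) = 79651*(-1/1295) = -79651/1295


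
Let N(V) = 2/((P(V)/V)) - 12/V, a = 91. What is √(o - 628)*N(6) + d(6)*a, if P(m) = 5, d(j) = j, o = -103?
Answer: 546 + 2*I*√731/5 ≈ 546.0 + 10.815*I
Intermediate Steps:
N(V) = -12/V + 2*V/5 (N(V) = 2/((5/V)) - 12/V = 2*(V/5) - 12/V = 2*V/5 - 12/V = -12/V + 2*V/5)
√(o - 628)*N(6) + d(6)*a = √(-103 - 628)*(-12/6 + (⅖)*6) + 6*91 = √(-731)*(-12*⅙ + 12/5) + 546 = (I*√731)*(-2 + 12/5) + 546 = (I*√731)*(⅖) + 546 = 2*I*√731/5 + 546 = 546 + 2*I*√731/5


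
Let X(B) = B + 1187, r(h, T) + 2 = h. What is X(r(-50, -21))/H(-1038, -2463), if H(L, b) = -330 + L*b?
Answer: 1135/2556264 ≈ 0.00044401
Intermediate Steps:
r(h, T) = -2 + h
X(B) = 1187 + B
X(r(-50, -21))/H(-1038, -2463) = (1187 + (-2 - 50))/(-330 - 1038*(-2463)) = (1187 - 52)/(-330 + 2556594) = 1135/2556264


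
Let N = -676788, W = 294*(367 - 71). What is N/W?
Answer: -1151/148 ≈ -7.7770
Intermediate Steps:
W = 87024 (W = 294*296 = 87024)
N/W = -676788/87024 = -676788*1/87024 = -1151/148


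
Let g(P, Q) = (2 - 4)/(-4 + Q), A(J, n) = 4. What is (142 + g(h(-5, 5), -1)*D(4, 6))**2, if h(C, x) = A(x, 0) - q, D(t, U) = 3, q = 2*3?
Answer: 512656/25 ≈ 20506.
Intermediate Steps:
q = 6
h(C, x) = -2 (h(C, x) = 4 - 1*6 = 4 - 6 = -2)
g(P, Q) = -2/(-4 + Q)
(142 + g(h(-5, 5), -1)*D(4, 6))**2 = (142 - 2/(-4 - 1)*3)**2 = (142 - 2/(-5)*3)**2 = (142 - 2*(-1/5)*3)**2 = (142 + (2/5)*3)**2 = (142 + 6/5)**2 = (716/5)**2 = 512656/25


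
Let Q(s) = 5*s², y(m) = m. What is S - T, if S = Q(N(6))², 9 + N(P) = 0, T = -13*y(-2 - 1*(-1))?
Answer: 164012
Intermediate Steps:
T = 13 (T = -13*(-2 - 1*(-1)) = -13*(-2 + 1) = -13*(-1) = 13)
N(P) = -9 (N(P) = -9 + 0 = -9)
S = 164025 (S = (5*(-9)²)² = (5*81)² = 405² = 164025)
S - T = 164025 - 1*13 = 164025 - 13 = 164012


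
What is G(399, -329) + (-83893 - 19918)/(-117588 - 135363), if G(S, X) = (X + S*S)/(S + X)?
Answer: 2871007003/1264755 ≈ 2270.0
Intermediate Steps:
G(S, X) = (X + S²)/(S + X)
G(399, -329) + (-83893 - 19918)/(-117588 - 135363) = (-329 + 399²)/(399 - 329) + (-83893 - 19918)/(-117588 - 135363) = (-329 + 159201)/70 - 103811/(-252951) = (1/70)*158872 - 103811*(-1/252951) = 11348/5 + 103811/252951 = 2871007003/1264755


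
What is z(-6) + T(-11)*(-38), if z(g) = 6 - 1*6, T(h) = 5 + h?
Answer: 228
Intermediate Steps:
z(g) = 0 (z(g) = 6 - 6 = 0)
z(-6) + T(-11)*(-38) = 0 + (5 - 11)*(-38) = 0 - 6*(-38) = 0 + 228 = 228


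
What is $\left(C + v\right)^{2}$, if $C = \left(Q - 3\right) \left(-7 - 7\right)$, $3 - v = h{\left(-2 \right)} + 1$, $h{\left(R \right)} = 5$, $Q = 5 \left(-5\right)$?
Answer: $151321$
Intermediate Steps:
$Q = -25$
$v = -3$ ($v = 3 - \left(5 + 1\right) = 3 - 6 = -3$)
$C = 392$ ($C = \left(-25 - 3\right) \left(-7 - 7\right) = \left(-28\right) \left(-14\right) = 392$)
$\left(C + v\right)^{2} = \left(392 - 3\right)^{2} = 389^{2} = 151321$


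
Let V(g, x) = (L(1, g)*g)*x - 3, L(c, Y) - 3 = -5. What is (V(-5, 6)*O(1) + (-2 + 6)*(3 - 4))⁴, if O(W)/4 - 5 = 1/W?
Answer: 3461445366016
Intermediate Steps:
O(W) = 20 + 4/W (O(W) = 20 + 4*(1/W) = 20 + 4/W)
L(c, Y) = -2 (L(c, Y) = 3 - 5 = -2)
V(g, x) = -3 - 2*g*x (V(g, x) = (-2*g)*x - 3 = -2*g*x - 3 = -3 - 2*g*x)
(V(-5, 6)*O(1) + (-2 + 6)*(3 - 4))⁴ = ((-3 - 2*(-5)*6)*(20 + 4/1) + (-2 + 6)*(3 - 4))⁴ = ((-3 + 60)*(20 + 4*1) + 4*(-1))⁴ = (57*(20 + 4) - 4)⁴ = (57*24 - 4)⁴ = (1368 - 4)⁴ = 1364⁴ = 3461445366016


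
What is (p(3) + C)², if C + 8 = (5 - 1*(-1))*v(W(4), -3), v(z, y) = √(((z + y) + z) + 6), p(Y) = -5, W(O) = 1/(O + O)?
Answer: 286 - 78*√13 ≈ 4.7670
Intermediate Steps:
W(O) = 1/(2*O)
v(z, y) = √(6 + y + 2*z) (v(z, y) = √(((y + z) + z) + 6) = √((y + 2*z) + 6) = √(6 + y + 2*z))
C = -8 + 3*√13 (C = -8 + (5 - 1*(-1))*√(6 - 3 + 2*((½)/4)) = -8 + (5 + 1)*√(6 - 3 + 2*((½)*(¼))) = -8 + 6*√(6 - 3 + 2*(⅛)) = -8 + 6*√(6 - 3 + ¼) = -8 + 6*√(13/4) = -8 + 6*(√13/2) = -8 + 3*√13 ≈ 2.8167)
(p(3) + C)² = (-5 + (-8 + 3*√13))² = (-13 + 3*√13)²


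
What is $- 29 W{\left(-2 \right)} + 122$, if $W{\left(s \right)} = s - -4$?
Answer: $64$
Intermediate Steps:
$W{\left(s \right)} = 4 + s$ ($W{\left(s \right)} = s + 4 = 4 + s$)
$- 29 W{\left(-2 \right)} + 122 = - 29 \left(4 - 2\right) + 122 = \left(-29\right) 2 + 122 = -58 + 122 = 64$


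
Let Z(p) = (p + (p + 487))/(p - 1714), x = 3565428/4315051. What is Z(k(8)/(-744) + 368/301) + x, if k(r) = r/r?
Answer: 178923193890898/331021823453555 ≈ 0.54052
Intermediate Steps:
k(r) = 1
x = 3565428/4315051 (x = 3565428*(1/4315051) = 3565428/4315051 ≈ 0.82628)
Z(p) = (487 + 2*p)/(-1714 + p) (Z(p) = (p + (487 + p))/(-1714 + p) = (487 + 2*p)/(-1714 + p))
Z(k(8)/(-744) + 368/301) + x = (487 + 2*(1/(-744) + 368/301))/(-1714 + (1/(-744) + 368/301)) + 3565428/4315051 = (487 + 2*(1*(-1/744) + 368*(1/301)))/(-1714 + (1*(-1/744) + 368*(1/301))) + 3565428/4315051 = (487 + 2*(-1/744 + 368/301))/(-1714 + (-1/744 + 368/301)) + 3565428/4315051 = (487 + 2*(273491/223944))/(-1714 + 273491/223944) + 3565428/4315051 = (487 + 273491/111972)/(-383566525/223944) + 3565428/4315051 = -223944/383566525*54803855/111972 + 3565428/4315051 = -21921542/76713305 + 3565428/4315051 = 178923193890898/331021823453555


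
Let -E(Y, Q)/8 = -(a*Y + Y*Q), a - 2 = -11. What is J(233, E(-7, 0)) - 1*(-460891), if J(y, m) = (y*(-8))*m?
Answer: -478565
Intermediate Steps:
a = -9 (a = 2 - 11 = -9)
E(Y, Q) = -72*Y + 8*Q*Y (E(Y, Q) = -(-8)*(-9*Y + Y*Q) = -(-8)*(-9*Y + Q*Y) = -8*(9*Y - Q*Y) = -72*Y + 8*Q*Y)
J(y, m) = -8*m*y (J(y, m) = (-8*y)*m = -8*m*y)
J(233, E(-7, 0)) - 1*(-460891) = -8*8*(-7)*(-9 + 0)*233 - 1*(-460891) = -8*8*(-7)*(-9)*233 + 460891 = -8*504*233 + 460891 = -939456 + 460891 = -478565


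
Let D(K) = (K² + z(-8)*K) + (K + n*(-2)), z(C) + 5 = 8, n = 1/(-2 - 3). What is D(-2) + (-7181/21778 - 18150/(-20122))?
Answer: -3317015699/1095542290 ≈ -3.0277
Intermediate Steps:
n = -⅕ (n = 1/(-5) = -⅕ ≈ -0.20000)
z(C) = 3 (z(C) = -5 + 8 = 3)
D(K) = ⅖ + K² + 4*K (D(K) = (K² + 3*K) + (K - ⅕*(-2)) = (K² + 3*K) + (K + ⅖) = (K² + 3*K) + (⅖ + K) = ⅖ + K² + 4*K)
D(-2) + (-7181/21778 - 18150/(-20122)) = (⅖ + (-2)² + 4*(-2)) + (-7181/21778 - 18150/(-20122)) = (⅖ + 4 - 8) + (-7181*1/21778 - 18150*(-1/20122)) = -18/5 + (-7181/21778 + 9075/10061) = -18/5 + 125387309/219108458 = -3317015699/1095542290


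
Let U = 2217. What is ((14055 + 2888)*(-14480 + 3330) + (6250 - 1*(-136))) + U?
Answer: -188905847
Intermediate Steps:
((14055 + 2888)*(-14480 + 3330) + (6250 - 1*(-136))) + U = ((14055 + 2888)*(-14480 + 3330) + (6250 - 1*(-136))) + 2217 = (16943*(-11150) + (6250 + 136)) + 2217 = (-188914450 + 6386) + 2217 = -188908064 + 2217 = -188905847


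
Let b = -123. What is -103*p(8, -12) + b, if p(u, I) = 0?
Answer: -123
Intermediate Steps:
-103*p(8, -12) + b = -103*0 - 123 = 0 - 123 = -123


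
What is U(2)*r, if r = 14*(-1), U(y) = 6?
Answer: -84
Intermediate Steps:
r = -14
U(2)*r = 6*(-14) = -84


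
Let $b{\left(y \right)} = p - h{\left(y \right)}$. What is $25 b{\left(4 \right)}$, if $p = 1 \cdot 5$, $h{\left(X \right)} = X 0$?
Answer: $125$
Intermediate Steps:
$h{\left(X \right)} = 0$
$p = 5$
$b{\left(y \right)} = 5$ ($b{\left(y \right)} = 5 - 0 = 5 + 0 = 5$)
$25 b{\left(4 \right)} = 25 \cdot 5 = 125$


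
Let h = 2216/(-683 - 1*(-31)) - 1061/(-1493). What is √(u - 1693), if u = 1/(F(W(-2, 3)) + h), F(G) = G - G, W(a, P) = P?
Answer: I*√724678828068674/654179 ≈ 41.151*I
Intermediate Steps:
h = -654179/243359 (h = 2216/(-683 + 31) - 1061*(-1/1493) = 2216/(-652) + 1061/1493 = 2216*(-1/652) + 1061/1493 = -554/163 + 1061/1493 = -654179/243359 ≈ -2.6881)
F(G) = 0
u = -243359/654179 (u = 1/(0 - 654179/243359) = 1/(-654179/243359) = -243359/654179 ≈ -0.37201)
√(u - 1693) = √(-243359/654179 - 1693) = √(-1107768406/654179) = I*√724678828068674/654179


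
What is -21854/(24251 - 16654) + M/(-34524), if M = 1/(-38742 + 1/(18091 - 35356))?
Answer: -168220690758309257/58477742656860156 ≈ -2.8767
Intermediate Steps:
M = -17265/668880631 (M = 1/(-38742 + 1/(-17265)) = 1/(-38742 - 1/17265) = 1/(-668880631/17265) = -17265/668880631 ≈ -2.5812e-5)
-21854/(24251 - 16654) + M/(-34524) = -21854/(24251 - 16654) - 17265/668880631/(-34524) = -21854/7597 - 17265/668880631*(-1/34524) = -21854*1/7597 + 5755/7697478301548 = -21854/7597 + 5755/7697478301548 = -168220690758309257/58477742656860156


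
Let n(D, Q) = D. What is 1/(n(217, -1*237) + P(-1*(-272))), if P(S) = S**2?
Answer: 1/74201 ≈ 1.3477e-5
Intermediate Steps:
1/(n(217, -1*237) + P(-1*(-272))) = 1/(217 + (-1*(-272))**2) = 1/(217 + 272**2) = 1/(217 + 73984) = 1/74201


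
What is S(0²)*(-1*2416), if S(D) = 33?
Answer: -79728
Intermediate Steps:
S(0²)*(-1*2416) = 33*(-1*2416) = 33*(-2416) = -79728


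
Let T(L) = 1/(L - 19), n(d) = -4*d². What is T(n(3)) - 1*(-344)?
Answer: 18919/55 ≈ 343.98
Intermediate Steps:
T(L) = 1/(-19 + L)
T(n(3)) - 1*(-344) = 1/(-19 - 4*3²) - 1*(-344) = 1/(-19 - 4*9) + 344 = 1/(-19 - 36) + 344 = 1/(-55) + 344 = -1/55 + 344 = 18919/55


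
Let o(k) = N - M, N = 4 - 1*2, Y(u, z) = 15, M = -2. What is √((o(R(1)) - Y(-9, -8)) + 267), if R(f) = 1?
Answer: 16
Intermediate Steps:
N = 2 (N = 4 - 2 = 2)
o(k) = 4 (o(k) = 2 - 1*(-2) = 2 + 2 = 4)
√((o(R(1)) - Y(-9, -8)) + 267) = √((4 - 1*15) + 267) = √((4 - 15) + 267) = √(-11 + 267) = √256 = 16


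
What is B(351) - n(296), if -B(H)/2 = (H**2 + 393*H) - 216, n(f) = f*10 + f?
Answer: -525112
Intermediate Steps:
n(f) = 11*f (n(f) = 10*f + f = 11*f)
B(H) = 432 - 786*H - 2*H**2 (B(H) = -2*((H**2 + 393*H) - 216) = -2*(-216 + H**2 + 393*H) = 432 - 786*H - 2*H**2)
B(351) - n(296) = (432 - 786*351 - 2*351**2) - 11*296 = (432 - 275886 - 2*123201) - 1*3256 = (432 - 275886 - 246402) - 3256 = -521856 - 3256 = -525112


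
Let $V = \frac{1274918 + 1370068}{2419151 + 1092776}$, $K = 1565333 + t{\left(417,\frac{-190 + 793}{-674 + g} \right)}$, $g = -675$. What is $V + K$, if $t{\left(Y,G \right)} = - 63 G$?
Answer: $\frac{7416042203487076}{4737589523} \approx 1.5654 \cdot 10^{6}$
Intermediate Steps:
$K = \frac{2111672206}{1349}$ ($K = 1565333 - 63 \frac{-190 + 793}{-674 - 675} = 1565333 - 63 \frac{603}{-1349} = 1565333 - 63 \cdot 603 \left(- \frac{1}{1349}\right) = 1565333 - - \frac{37989}{1349} = 1565333 + \frac{37989}{1349} = \frac{2111672206}{1349} \approx 1.5654 \cdot 10^{6}$)
$V = \frac{2644986}{3511927} \approx 0.75314$
$V + K = \frac{2644986}{3511927} + \frac{2111672206}{1349} = \frac{7416042203487076}{4737589523}$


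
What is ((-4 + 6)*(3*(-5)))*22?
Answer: -660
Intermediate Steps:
((-4 + 6)*(3*(-5)))*22 = (2*(-15))*22 = -30*22 = -660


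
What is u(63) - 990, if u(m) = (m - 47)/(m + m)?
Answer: -62362/63 ≈ -989.87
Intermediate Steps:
u(m) = (-47 + m)/(2*m) (u(m) = (-47 + m)/((2*m)) = (-47 + m)*(1/(2*m)) = (-47 + m)/(2*m))
u(63) - 990 = (½)*(-47 + 63)/63 - 990 = (½)*(1/63)*16 - 990 = 8/63 - 990 = -62362/63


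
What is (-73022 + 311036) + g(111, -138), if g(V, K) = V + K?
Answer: 237987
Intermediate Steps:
g(V, K) = K + V
(-73022 + 311036) + g(111, -138) = (-73022 + 311036) + (-138 + 111) = 238014 - 27 = 237987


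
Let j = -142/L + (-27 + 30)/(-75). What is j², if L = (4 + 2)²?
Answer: 3214849/202500 ≈ 15.876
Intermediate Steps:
L = 36 (L = 6² = 36)
j = -1793/450 (j = -142/36 + (-27 + 30)/(-75) = -142*1/36 + 3*(-1/75) = -71/18 - 1/25 = -1793/450 ≈ -3.9844)
j² = (-1793/450)² = 3214849/202500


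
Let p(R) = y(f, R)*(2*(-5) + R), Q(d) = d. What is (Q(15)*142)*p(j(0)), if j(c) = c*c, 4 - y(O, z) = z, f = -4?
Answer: -85200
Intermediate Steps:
y(O, z) = 4 - z
j(c) = c²
p(R) = (-10 + R)*(4 - R) (p(R) = (4 - R)*(2*(-5) + R) = (4 - R)*(-10 + R) = (-10 + R)*(4 - R))
(Q(15)*142)*p(j(0)) = (15*142)*(-(-10 + 0²)*(-4 + 0²)) = 2130*(-(-10 + 0)*(-4 + 0)) = 2130*(-1*(-10)*(-4)) = 2130*(-40) = -85200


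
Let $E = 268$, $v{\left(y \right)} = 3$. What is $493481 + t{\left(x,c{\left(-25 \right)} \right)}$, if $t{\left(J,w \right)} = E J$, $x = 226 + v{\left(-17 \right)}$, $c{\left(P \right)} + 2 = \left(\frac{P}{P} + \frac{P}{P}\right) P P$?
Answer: $554853$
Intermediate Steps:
$c{\left(P \right)} = -2 + 2 P^{2}$ ($c{\left(P \right)} = -2 + \left(\frac{P}{P} + \frac{P}{P}\right) P P = -2 + \left(1 + 1\right) P P = -2 + 2 P P = -2 + 2 P^{2}$)
$x = 229$ ($x = 226 + 3 = 229$)
$t{\left(J,w \right)} = 268 J$
$493481 + t{\left(x,c{\left(-25 \right)} \right)} = 493481 + 268 \cdot 229 = 493481 + 61372 = 554853$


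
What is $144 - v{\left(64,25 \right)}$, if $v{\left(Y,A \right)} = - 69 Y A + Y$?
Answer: $110480$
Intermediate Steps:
$v{\left(Y,A \right)} = Y - 69 A Y$ ($v{\left(Y,A \right)} = - 69 A Y + Y = Y - 69 A Y$)
$144 - v{\left(64,25 \right)} = 144 - 64 \left(1 - 1725\right) = 144 - 64 \left(-1724\right) = 144 - -110336 = 144 + 110336 = 110480$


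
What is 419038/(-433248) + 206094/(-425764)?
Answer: -33462638543/23057675184 ≈ -1.4513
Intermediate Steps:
419038/(-433248) + 206094/(-425764) = 419038*(-1/433248) + 206094*(-1/425764) = -209519/216624 - 103047/212882 = -33462638543/23057675184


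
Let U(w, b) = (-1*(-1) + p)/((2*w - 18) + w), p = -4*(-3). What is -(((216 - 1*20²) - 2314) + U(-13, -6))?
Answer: 142399/57 ≈ 2498.2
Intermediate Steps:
p = 12
U(w, b) = 13/(-18 + 3*w) (U(w, b) = (-1*(-1) + 12)/((2*w - 18) + w) = (1 + 12)/((-18 + 2*w) + w) = 13/(-18 + 3*w))
-(((216 - 1*20²) - 2314) + U(-13, -6)) = -(((216 - 1*20²) - 2314) + 13/(3*(-6 - 13))) = -(((216 - 1*400) - 2314) + (13/3)/(-19)) = -(((216 - 400) - 2314) + (13/3)*(-1/19)) = -((-184 - 2314) - 13/57) = -(-2498 - 13/57) = -1*(-142399/57) = 142399/57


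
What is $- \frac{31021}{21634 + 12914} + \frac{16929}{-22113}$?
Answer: $- \frac{5229755}{3143868} \approx -1.6635$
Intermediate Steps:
$- \frac{31021}{21634 + 12914} + \frac{16929}{-22113} = - \frac{31021}{34548} + 16929 \left(- \frac{1}{22113}\right) = \left(-31021\right) \frac{1}{34548} - \frac{209}{273} = - \frac{31021}{34548} - \frac{209}{273} = - \frac{5229755}{3143868}$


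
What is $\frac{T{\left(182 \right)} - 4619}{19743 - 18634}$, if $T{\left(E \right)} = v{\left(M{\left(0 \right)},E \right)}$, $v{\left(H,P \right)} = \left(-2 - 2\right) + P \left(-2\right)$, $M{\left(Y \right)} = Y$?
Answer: $- \frac{4987}{1109} \approx -4.4968$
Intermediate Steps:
$v{\left(H,P \right)} = -4 - 2 P$
$T{\left(E \right)} = -4 - 2 E$
$\frac{T{\left(182 \right)} - 4619}{19743 - 18634} = \frac{\left(-4 - 364\right) - 4619}{19743 - 18634} = \frac{\left(-4 - 364\right) - 4619}{1109} = \left(-368 - 4619\right) \frac{1}{1109} = \left(-4987\right) \frac{1}{1109} = - \frac{4987}{1109}$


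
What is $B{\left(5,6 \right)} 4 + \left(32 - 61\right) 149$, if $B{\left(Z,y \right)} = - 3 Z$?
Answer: $-4381$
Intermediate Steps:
$B{\left(5,6 \right)} 4 + \left(32 - 61\right) 149 = \left(-3\right) 5 \cdot 4 + \left(32 - 61\right) 149 = \left(-15\right) 4 + \left(32 - 61\right) 149 = -60 - 4321 = -4381$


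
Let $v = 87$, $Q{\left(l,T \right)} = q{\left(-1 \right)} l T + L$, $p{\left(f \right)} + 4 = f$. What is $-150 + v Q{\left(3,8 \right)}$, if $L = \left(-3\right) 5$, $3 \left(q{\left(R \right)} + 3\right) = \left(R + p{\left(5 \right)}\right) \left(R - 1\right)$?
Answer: $-7719$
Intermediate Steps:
$p{\left(f \right)} = -4 + f$
$q{\left(R \right)} = -3 + \frac{\left(1 + R\right) \left(-1 + R\right)}{3}$ ($q{\left(R \right)} = -3 + \frac{\left(R + \left(-4 + 5\right)\right) \left(R - 1\right)}{3} = -3 + \frac{\left(R + 1\right) \left(-1 + R\right)}{3} = -3 + \frac{\left(1 + R\right) \left(-1 + R\right)}{3}$)
$L = -15$
$Q{\left(l,T \right)} = -15 - 3 T l$ ($Q{\left(l,T \right)} = \left(- \frac{10}{3} + \frac{\left(-1\right)^{2}}{3}\right) l T - 15 = \left(- \frac{10}{3} + \frac{1}{3} \cdot 1\right) l T - 15 = \left(- \frac{10}{3} + \frac{1}{3}\right) l T - 15 = - 3 l T - 15 = - 3 T l - 15 = -15 - 3 T l$)
$-150 + v Q{\left(3,8 \right)} = -150 + 87 \left(-15 - 24 \cdot 3\right) = -150 + 87 \left(-15 - 72\right) = -150 + 87 \left(-87\right) = -150 - 7569 = -7719$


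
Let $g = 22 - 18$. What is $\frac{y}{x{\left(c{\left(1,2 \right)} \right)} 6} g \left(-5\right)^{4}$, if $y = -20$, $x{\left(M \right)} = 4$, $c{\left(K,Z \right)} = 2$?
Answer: $- \frac{6250}{3} \approx -2083.3$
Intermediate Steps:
$g = 4$ ($g = 22 - 18 = 4$)
$\frac{y}{x{\left(c{\left(1,2 \right)} \right)} 6} g \left(-5\right)^{4} = - \frac{20}{4 \cdot 6} \cdot 4 \left(-5\right)^{4} = - \frac{20}{24} \cdot 4 \cdot 625 = \left(-20\right) \frac{1}{24} \cdot 4 \cdot 625 = \left(- \frac{5}{6}\right) 4 \cdot 625 = \left(- \frac{10}{3}\right) 625 = - \frac{6250}{3}$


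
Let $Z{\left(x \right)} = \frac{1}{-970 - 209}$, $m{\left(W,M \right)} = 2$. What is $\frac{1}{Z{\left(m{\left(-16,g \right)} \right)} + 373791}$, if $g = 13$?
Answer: $\frac{1179}{440699588} \approx 2.6753 \cdot 10^{-6}$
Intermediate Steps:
$Z{\left(x \right)} = - \frac{1}{1179}$ ($Z{\left(x \right)} = \frac{1}{-1179} = - \frac{1}{1179}$)
$\frac{1}{Z{\left(m{\left(-16,g \right)} \right)} + 373791} = \frac{1}{- \frac{1}{1179} + 373791} = \frac{1}{\frac{440699588}{1179}} = \frac{1179}{440699588}$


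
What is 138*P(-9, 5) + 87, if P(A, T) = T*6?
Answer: 4227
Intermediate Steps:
P(A, T) = 6*T
138*P(-9, 5) + 87 = 138*(6*5) + 87 = 138*30 + 87 = 4140 + 87 = 4227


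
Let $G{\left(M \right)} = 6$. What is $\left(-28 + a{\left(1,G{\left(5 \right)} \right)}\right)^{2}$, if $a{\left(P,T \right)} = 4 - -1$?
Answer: $529$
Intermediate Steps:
$a{\left(P,T \right)} = 5$ ($a{\left(P,T \right)} = 4 + 1 = 5$)
$\left(-28 + a{\left(1,G{\left(5 \right)} \right)}\right)^{2} = \left(-28 + 5\right)^{2} = \left(-23\right)^{2} = 529$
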